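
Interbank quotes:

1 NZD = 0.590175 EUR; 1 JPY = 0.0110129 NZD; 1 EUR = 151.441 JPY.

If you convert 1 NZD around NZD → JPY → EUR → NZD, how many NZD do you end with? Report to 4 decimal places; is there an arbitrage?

1.0160 (arbitrage exists)

Around NZD → JPY → EUR → NZD: 1 ÷ 0.0110129 ÷ 151.441 ÷ 0.590175 = 1.015954
Product > 1; profitable direction is NZD → JPY → EUR → NZD.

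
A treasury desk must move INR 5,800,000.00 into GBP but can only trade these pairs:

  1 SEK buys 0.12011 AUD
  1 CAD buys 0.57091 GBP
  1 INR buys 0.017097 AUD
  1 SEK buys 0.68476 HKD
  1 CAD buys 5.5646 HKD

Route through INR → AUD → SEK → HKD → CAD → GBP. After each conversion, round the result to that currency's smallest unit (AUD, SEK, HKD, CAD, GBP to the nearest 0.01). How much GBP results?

INR 5,800,000.00 × 0.017097 = AUD 99,162.60
AUD 99,162.60 ÷ 0.12011 = SEK 825,598.20
SEK 825,598.20 × 0.68476 = HKD 565,336.62
HKD 565,336.62 ÷ 5.5646 = CAD 101,595.19
CAD 101,595.19 × 0.57091 = GBP 58,001.71

GBP 58,001.71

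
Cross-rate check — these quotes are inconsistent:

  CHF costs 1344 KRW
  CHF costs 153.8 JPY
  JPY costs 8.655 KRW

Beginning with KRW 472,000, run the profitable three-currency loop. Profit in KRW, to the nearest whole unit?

Profit: KRW 4,560

Profitable loop is KRW → JPY → CHF → KRW:
KRW 472,000 ÷ 8.655 = JPY 54,535
JPY 54,535 ÷ 153.8 = CHF 354.58
CHF 354.58 × 1344 = KRW 476,560
Profit = KRW 476,560 − KRW 472,000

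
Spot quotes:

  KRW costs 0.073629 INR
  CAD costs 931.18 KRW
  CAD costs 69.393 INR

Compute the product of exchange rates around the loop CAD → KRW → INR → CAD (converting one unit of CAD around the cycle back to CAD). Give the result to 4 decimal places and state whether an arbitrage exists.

0.9880 (arbitrage exists)

Around CAD → KRW → INR → CAD: 1 × 931.18 × 0.073629 ÷ 69.393 = 0.988023
Product < 1; profitable direction is CAD → INR → KRW → CAD.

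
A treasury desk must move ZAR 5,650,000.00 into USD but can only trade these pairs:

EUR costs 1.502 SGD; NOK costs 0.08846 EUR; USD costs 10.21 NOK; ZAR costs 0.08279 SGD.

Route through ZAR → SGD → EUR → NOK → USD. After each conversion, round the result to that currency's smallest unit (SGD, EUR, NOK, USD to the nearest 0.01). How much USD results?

ZAR 5,650,000.00 × 0.08279 = SGD 467,763.50
SGD 467,763.50 ÷ 1.502 = EUR 311,427.10
EUR 311,427.10 ÷ 0.08846 = NOK 3,520,541.49
NOK 3,520,541.49 ÷ 10.21 = USD 344,813.07

USD 344,813.07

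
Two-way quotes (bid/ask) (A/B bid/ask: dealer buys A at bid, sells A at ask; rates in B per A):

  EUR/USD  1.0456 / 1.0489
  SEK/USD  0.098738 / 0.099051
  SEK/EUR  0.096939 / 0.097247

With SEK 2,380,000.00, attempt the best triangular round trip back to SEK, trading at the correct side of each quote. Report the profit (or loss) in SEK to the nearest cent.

Net profit: SEK 55,466.74

Best loop SEK → EUR → USD → SEK:
SEK 2,380,000.00 × 0.096939 (sell SEK at bid) = EUR 230,714.82
EUR 230,714.82 × 1.0456 (sell EUR at bid) = USD 241,235.42
USD 241,235.42 ÷ 0.099051 (buy SEK at ask) = SEK 2,435,466.74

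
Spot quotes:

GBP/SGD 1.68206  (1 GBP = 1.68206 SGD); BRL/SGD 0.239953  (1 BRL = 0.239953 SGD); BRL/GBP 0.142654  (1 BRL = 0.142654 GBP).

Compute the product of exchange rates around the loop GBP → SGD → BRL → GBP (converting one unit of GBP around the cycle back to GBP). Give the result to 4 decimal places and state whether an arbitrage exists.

Around GBP → SGD → BRL → GBP: 1 × 1.68206 ÷ 0.239953 × 0.142654 = 0.999998
Product ≈ 1 (deviation 0.000%, within rounding noise).

1.0000 (no arbitrage)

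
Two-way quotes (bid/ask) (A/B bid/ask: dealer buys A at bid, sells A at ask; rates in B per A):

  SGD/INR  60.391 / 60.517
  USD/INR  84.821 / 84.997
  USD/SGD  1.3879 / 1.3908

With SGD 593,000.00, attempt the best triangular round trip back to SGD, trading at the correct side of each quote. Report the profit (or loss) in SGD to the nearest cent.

Net profit: SGD 4,607.46

Best loop SGD → USD → INR → SGD:
SGD 593,000.00 ÷ 1.3908 (buy USD at ask) = USD 426,373.31
USD 426,373.31 × 84.821 (sell USD at bid) = INR 36,165,410.56
INR 36,165,410.56 ÷ 60.517 (buy SGD at ask) = SGD 597,607.46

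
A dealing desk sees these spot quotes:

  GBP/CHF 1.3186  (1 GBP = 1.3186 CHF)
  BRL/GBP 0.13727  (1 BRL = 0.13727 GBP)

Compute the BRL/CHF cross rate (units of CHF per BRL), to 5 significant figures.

1 BRL × 0.13727 = 0.13727 GBP
0.13727 GBP × 1.3186 = 0.181004 CHF

BRL/CHF = 0.18100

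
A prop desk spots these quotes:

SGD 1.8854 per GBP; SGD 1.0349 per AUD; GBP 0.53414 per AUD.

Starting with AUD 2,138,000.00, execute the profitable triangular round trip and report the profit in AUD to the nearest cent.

Profit: AUD 59,088.16

Profitable loop is AUD → SGD → GBP → AUD:
AUD 2,138,000.00 × 1.0349 = SGD 2,212,616.20
SGD 2,212,616.20 ÷ 1.8854 = GBP 1,173,552.67
GBP 1,173,552.67 ÷ 0.53414 = AUD 2,197,088.16
Profit = AUD 2,197,088.16 − AUD 2,138,000.00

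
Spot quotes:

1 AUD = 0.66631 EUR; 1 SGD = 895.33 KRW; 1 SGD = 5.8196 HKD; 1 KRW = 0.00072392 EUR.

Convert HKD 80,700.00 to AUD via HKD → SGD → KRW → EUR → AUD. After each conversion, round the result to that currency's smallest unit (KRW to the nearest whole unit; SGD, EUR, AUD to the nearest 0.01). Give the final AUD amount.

AUD 13,488.93

HKD 80,700.00 ÷ 5.8196 = SGD 13,866.93
SGD 13,866.93 × 895.33 = KRW 12,415,478
KRW 12,415,478 × 0.00072392 = EUR 8,987.81
EUR 8,987.81 ÷ 0.66631 = AUD 13,488.93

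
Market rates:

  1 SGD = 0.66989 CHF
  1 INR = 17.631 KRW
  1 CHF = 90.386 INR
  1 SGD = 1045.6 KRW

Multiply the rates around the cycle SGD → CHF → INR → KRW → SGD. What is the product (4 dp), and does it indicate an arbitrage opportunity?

1.0210 (arbitrage exists)

Around SGD → CHF → INR → KRW → SGD: 1 × 0.66989 × 90.386 × 17.631 ÷ 1045.6 = 1.020977
Product > 1; profitable direction is SGD → CHF → INR → KRW → SGD.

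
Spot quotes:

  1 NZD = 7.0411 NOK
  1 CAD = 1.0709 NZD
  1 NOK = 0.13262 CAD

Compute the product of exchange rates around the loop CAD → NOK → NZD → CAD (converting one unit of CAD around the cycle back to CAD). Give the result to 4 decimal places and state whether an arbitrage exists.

Around CAD → NOK → NZD → CAD: 1 ÷ 0.13262 ÷ 7.0411 ÷ 1.0709 = 1.000004
Product ≈ 1 (deviation 0.000%, within rounding noise).

1.0000 (no arbitrage)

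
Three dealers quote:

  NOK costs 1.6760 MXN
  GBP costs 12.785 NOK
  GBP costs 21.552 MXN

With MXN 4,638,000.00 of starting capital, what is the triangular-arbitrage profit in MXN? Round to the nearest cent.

Profit: MXN 26,913.29

Profitable loop is MXN → NOK → GBP → MXN:
MXN 4,638,000.00 ÷ 1.6760 = NOK 2,767,303.10
NOK 2,767,303.10 ÷ 12.785 = GBP 216,449.21
GBP 216,449.21 × 21.552 = MXN 4,664,913.29
Profit = MXN 4,664,913.29 − MXN 4,638,000.00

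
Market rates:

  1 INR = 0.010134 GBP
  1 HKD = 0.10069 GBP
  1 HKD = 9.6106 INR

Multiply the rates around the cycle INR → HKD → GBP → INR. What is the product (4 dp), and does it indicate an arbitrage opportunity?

Around INR → HKD → GBP → INR: 1 ÷ 9.6106 × 0.10069 ÷ 0.010134 = 1.033844
Product > 1; profitable direction is INR → HKD → GBP → INR.

1.0338 (arbitrage exists)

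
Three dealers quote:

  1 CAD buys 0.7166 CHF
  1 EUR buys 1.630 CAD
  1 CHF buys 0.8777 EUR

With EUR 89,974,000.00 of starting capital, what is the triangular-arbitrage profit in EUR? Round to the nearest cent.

Profitable loop is EUR → CAD → CHF → EUR:
EUR 89,974,000.00 × 1.630 = CAD 146,657,620.00
CAD 146,657,620.00 × 0.7166 = CHF 105,094,850.49
CHF 105,094,850.49 × 0.8777 = EUR 92,241,750.28
Profit = EUR 92,241,750.28 − EUR 89,974,000.00

Profit: EUR 2,267,750.28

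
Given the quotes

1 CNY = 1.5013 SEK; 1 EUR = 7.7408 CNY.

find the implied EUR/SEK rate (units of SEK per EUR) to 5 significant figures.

EUR/SEK = 11.621

1 EUR × 7.7408 = 7.7408 CNY
7.7408 CNY × 1.5013 = 11.6213 SEK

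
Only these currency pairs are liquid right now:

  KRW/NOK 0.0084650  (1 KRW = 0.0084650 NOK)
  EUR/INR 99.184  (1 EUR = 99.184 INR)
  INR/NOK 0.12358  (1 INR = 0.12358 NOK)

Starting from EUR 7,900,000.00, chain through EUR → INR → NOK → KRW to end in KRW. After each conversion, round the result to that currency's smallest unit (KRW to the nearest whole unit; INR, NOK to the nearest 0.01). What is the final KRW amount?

EUR 7,900,000.00 × 99.184 = INR 783,553,600.00
INR 783,553,600.00 × 0.12358 = NOK 96,831,553.89
NOK 96,831,553.89 ÷ 0.0084650 = KRW 11,439,049,485

KRW 11,439,049,485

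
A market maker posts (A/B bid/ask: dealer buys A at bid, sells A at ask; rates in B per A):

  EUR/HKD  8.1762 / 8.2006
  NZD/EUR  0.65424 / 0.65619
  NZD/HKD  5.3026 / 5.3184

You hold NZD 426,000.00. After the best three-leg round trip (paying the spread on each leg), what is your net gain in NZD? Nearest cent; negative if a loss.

Best loop NZD → EUR → HKD → NZD:
NZD 426,000.00 × 0.65424 (sell NZD at bid) = EUR 278,706.24
EUR 278,706.24 × 8.1762 (sell EUR at bid) = HKD 2,278,757.96
HKD 2,278,757.96 ÷ 5.3184 (buy NZD at ask) = NZD 428,466.82

Net profit: NZD 2,466.82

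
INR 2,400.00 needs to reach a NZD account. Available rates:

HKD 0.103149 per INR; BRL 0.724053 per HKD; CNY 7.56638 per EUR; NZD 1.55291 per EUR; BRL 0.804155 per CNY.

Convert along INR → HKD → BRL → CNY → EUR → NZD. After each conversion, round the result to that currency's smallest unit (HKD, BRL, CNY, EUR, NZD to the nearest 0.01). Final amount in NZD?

NZD 45.75

INR 2,400.00 × 0.103149 = HKD 247.56
HKD 247.56 × 0.724053 = BRL 179.25
BRL 179.25 ÷ 0.804155 = CNY 222.90
CNY 222.90 ÷ 7.56638 = EUR 29.46
EUR 29.46 × 1.55291 = NZD 45.75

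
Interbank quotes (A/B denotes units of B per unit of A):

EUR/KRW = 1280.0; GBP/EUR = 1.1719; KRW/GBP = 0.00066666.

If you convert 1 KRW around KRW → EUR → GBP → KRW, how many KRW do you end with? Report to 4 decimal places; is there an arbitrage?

1.0000 (no arbitrage)

Around KRW → EUR → GBP → KRW: 1 ÷ 1280.0 ÷ 1.1719 ÷ 0.00066666 = 0.999989
Product ≈ 1 (deviation 0.001%, within rounding noise).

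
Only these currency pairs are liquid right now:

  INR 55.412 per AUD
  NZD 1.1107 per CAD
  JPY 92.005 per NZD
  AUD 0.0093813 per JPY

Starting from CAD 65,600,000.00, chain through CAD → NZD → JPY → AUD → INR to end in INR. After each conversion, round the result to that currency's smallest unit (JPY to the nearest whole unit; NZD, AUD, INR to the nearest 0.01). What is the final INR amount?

INR 3,484,808,286.29

CAD 65,600,000.00 × 1.1107 = NZD 72,861,920.00
NZD 72,861,920.00 × 92.005 = JPY 6,703,660,950
JPY 6,703,660,950 × 0.0093813 = AUD 62,889,054.47
AUD 62,889,054.47 × 55.412 = INR 3,484,808,286.29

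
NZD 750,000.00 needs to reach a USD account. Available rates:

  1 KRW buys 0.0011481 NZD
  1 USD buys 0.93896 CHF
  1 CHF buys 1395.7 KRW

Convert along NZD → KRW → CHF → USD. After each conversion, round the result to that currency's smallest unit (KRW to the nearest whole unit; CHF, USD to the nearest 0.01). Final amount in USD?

NZD 750,000.00 ÷ 0.0011481 = KRW 653,253,201
KRW 653,253,201 ÷ 1395.7 = CHF 468,047.00
CHF 468,047.00 ÷ 0.93896 = USD 498,473.84

USD 498,473.84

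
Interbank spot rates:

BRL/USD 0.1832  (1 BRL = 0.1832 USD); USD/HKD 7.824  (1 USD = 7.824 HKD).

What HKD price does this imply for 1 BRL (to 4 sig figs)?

BRL/HKD = 1.433

1 BRL × 0.1832 = 0.1832 USD
0.1832 USD × 7.824 = 1.43336 HKD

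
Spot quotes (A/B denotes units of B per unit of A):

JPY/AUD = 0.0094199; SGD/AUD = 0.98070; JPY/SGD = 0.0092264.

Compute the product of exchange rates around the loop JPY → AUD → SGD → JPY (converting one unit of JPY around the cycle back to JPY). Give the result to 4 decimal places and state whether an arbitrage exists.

1.0411 (arbitrage exists)

Around JPY → AUD → SGD → JPY: 1 × 0.0094199 ÷ 0.98070 ÷ 0.0092264 = 1.041065
Product > 1; profitable direction is JPY → AUD → SGD → JPY.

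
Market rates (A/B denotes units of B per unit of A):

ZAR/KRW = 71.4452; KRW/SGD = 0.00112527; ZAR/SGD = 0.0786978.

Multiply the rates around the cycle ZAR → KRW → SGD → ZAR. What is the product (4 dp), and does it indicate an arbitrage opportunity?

1.0216 (arbitrage exists)

Around ZAR → KRW → SGD → ZAR: 1 × 71.4452 × 0.00112527 ÷ 0.0786978 = 1.021568
Product > 1; profitable direction is ZAR → KRW → SGD → ZAR.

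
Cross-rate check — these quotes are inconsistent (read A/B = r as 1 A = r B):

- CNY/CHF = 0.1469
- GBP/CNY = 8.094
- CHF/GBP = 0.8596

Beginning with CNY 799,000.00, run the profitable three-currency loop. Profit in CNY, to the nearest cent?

Profit: CNY 17,635.36

Profitable loop is CNY → CHF → GBP → CNY:
CNY 799,000.00 × 0.1469 = CHF 117,373.10
CHF 117,373.10 × 0.8596 = GBP 100,893.92
GBP 100,893.92 × 8.094 = CNY 816,635.36
Profit = CNY 816,635.36 − CNY 799,000.00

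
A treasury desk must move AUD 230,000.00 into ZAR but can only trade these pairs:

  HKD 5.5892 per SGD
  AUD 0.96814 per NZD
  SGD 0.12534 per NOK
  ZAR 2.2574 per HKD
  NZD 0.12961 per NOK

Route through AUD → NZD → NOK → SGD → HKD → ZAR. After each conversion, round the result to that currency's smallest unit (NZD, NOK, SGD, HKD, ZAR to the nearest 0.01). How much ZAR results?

ZAR 2,898,671.65

AUD 230,000.00 ÷ 0.96814 = NZD 237,568.95
NZD 237,568.95 ÷ 0.12961 = NOK 1,832,952.32
NOK 1,832,952.32 × 0.12534 = SGD 229,742.24
SGD 229,742.24 × 5.5892 = HKD 1,284,075.33
HKD 1,284,075.33 × 2.2574 = ZAR 2,898,671.65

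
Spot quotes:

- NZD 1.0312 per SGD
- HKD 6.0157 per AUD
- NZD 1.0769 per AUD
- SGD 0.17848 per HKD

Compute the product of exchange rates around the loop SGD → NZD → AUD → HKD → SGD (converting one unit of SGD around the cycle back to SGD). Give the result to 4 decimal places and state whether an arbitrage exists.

1.0281 (arbitrage exists)

Around SGD → NZD → AUD → HKD → SGD: 1 × 1.0312 ÷ 1.0769 × 6.0157 × 0.17848 = 1.028119
Product > 1; profitable direction is SGD → NZD → AUD → HKD → SGD.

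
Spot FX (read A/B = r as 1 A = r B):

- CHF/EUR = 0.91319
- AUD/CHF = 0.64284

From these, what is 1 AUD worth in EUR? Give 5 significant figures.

AUD/EUR = 0.58704

1 AUD × 0.64284 = 0.64284 CHF
0.64284 CHF × 0.91319 = 0.587035 EUR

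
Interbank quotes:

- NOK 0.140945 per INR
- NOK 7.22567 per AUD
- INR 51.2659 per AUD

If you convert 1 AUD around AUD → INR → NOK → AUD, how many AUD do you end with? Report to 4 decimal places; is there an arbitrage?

1.0000 (no arbitrage)

Around AUD → INR → NOK → AUD: 1 × 51.2659 × 0.140945 ÷ 7.22567 = 1.000000
Product ≈ 1 (deviation 0.000%, within rounding noise).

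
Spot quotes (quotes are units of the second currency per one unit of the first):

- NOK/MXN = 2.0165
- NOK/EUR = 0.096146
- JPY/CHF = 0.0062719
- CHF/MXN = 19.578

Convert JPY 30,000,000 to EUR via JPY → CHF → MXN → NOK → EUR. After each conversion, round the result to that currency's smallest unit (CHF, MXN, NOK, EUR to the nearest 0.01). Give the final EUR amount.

EUR 175,639.30

JPY 30,000,000 × 0.0062719 = CHF 188,157.00
CHF 188,157.00 × 19.578 = MXN 3,683,737.75
MXN 3,683,737.75 ÷ 2.0165 = NOK 1,826,797.79
NOK 1,826,797.79 × 0.096146 = EUR 175,639.30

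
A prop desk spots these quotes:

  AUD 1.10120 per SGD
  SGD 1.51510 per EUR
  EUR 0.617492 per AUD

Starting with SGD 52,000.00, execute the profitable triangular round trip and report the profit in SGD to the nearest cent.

Profitable loop is SGD → AUD → EUR → SGD:
SGD 52,000.00 × 1.10120 = AUD 57,262.40
AUD 57,262.40 × 0.617492 = EUR 35,359.07
EUR 35,359.07 × 1.51510 = SGD 53,572.53
Profit = SGD 53,572.53 − SGD 52,000.00

Profit: SGD 1,572.53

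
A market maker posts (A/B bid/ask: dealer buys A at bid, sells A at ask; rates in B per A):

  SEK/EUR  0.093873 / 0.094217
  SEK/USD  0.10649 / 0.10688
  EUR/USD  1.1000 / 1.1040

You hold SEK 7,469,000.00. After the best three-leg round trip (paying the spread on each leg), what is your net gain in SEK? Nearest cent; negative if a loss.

Net profit: SEK 177,680.45

Best loop SEK → USD → EUR → SEK:
SEK 7,469,000.00 × 0.10649 (sell SEK at bid) = USD 795,373.81
USD 795,373.81 ÷ 1.1040 (buy EUR at ask) = EUR 720,447.29
EUR 720,447.29 ÷ 0.094217 (buy SEK at ask) = SEK 7,646,680.45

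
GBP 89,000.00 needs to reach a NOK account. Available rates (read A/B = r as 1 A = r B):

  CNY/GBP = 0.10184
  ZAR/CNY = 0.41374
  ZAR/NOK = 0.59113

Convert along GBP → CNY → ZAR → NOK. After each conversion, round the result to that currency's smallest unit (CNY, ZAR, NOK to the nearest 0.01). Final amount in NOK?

NOK 1,248,610.85

GBP 89,000.00 ÷ 0.10184 = CNY 873,919.87
CNY 873,919.87 ÷ 0.41374 = ZAR 2,112,244.09
ZAR 2,112,244.09 × 0.59113 = NOK 1,248,610.85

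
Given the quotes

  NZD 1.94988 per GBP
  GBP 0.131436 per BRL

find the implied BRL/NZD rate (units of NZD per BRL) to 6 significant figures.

1 BRL × 0.131436 = 0.131436 GBP
0.131436 GBP × 1.94988 = 0.256284 NZD

BRL/NZD = 0.256284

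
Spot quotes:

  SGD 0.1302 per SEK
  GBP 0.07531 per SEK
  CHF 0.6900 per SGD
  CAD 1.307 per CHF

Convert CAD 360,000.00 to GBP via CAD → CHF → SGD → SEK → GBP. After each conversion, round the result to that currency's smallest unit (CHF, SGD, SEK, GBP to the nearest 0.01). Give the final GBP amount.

CAD 360,000.00 ÷ 1.307 = CHF 275,439.94
CHF 275,439.94 ÷ 0.6900 = SGD 399,188.32
SGD 399,188.32 ÷ 0.1302 = SEK 3,065,962.52
SEK 3,065,962.52 × 0.07531 = GBP 230,897.64

GBP 230,897.64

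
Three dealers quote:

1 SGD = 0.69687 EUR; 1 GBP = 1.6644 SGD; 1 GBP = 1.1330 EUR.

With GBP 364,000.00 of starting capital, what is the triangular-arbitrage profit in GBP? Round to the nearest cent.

Profitable loop is GBP → SGD → EUR → GBP:
GBP 364,000.00 × 1.6644 = SGD 605,841.60
SGD 605,841.60 × 0.69687 = EUR 422,192.84
EUR 422,192.84 ÷ 1.1330 = GBP 372,632.69
Profit = GBP 372,632.69 − GBP 364,000.00

Profit: GBP 8,632.69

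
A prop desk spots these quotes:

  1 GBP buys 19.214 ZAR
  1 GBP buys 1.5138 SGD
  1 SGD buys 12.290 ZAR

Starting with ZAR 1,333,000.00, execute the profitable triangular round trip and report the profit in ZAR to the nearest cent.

Profit: ZAR 43,662.72

Profitable loop is ZAR → SGD → GBP → ZAR:
ZAR 1,333,000.00 ÷ 12.290 = SGD 108,462.16
SGD 108,462.16 ÷ 1.5138 = GBP 71,648.94
GBP 71,648.94 × 19.214 = ZAR 1,376,662.72
Profit = ZAR 1,376,662.72 − ZAR 1,333,000.00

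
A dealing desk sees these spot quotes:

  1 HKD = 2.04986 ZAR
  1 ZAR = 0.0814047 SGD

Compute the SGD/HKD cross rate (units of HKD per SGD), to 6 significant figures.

1 SGD ÷ 0.0814047 = 12.2843 ZAR
12.2843 ZAR ÷ 2.04986 = 5.99275 HKD

SGD/HKD = 5.99275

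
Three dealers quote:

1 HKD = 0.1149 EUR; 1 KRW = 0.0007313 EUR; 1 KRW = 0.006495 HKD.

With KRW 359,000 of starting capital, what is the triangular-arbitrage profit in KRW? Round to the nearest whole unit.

Profit: KRW 7,352

Profitable loop is KRW → HKD → EUR → KRW:
KRW 359,000 × 0.006495 = HKD 2,331.70
HKD 2,331.70 × 0.1149 = EUR 267.91
EUR 267.91 ÷ 0.0007313 = KRW 366,352
Profit = KRW 366,352 − KRW 359,000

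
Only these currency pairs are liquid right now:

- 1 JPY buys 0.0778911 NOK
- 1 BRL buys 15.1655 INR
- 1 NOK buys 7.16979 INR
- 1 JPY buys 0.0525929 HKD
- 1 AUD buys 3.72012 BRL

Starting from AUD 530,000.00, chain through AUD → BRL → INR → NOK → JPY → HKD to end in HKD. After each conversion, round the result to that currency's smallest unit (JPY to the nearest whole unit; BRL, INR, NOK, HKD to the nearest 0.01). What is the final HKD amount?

AUD 530,000.00 × 3.72012 = BRL 1,971,663.60
BRL 1,971,663.60 × 15.1655 = INR 29,901,264.33
INR 29,901,264.33 ÷ 7.16979 = NOK 4,170,451.90
NOK 4,170,451.90 ÷ 0.0778911 = JPY 53,542,085
JPY 53,542,085 × 0.0525929 = HKD 2,815,933.52

HKD 2,815,933.52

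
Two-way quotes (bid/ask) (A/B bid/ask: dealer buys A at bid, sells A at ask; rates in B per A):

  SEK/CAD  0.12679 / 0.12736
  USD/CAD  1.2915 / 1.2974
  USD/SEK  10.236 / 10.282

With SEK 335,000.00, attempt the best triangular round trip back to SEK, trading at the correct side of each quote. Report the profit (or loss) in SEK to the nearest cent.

Net profit: SEK 109.08

Best loop SEK → CAD → USD → SEK:
SEK 335,000.00 × 0.12679 (sell SEK at bid) = CAD 42,474.65
CAD 42,474.65 ÷ 1.2974 (buy USD at ask) = USD 32,738.28
USD 32,738.28 × 10.236 (sell USD at bid) = SEK 335,109.08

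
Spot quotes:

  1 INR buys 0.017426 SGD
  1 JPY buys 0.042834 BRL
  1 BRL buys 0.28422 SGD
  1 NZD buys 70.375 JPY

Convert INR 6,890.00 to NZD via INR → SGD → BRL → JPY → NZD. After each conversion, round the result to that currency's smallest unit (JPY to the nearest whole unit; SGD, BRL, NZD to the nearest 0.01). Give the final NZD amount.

NZD 140.13

INR 6,890.00 × 0.017426 = SGD 120.07
SGD 120.07 ÷ 0.28422 = BRL 422.45
BRL 422.45 ÷ 0.042834 = JPY 9,862
JPY 9,862 ÷ 70.375 = NZD 140.13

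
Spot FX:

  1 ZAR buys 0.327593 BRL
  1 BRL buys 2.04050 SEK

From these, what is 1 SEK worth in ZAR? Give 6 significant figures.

1 SEK ÷ 2.04050 = 0.490076 BRL
0.490076 BRL ÷ 0.327593 = 1.49599 ZAR

SEK/ZAR = 1.49599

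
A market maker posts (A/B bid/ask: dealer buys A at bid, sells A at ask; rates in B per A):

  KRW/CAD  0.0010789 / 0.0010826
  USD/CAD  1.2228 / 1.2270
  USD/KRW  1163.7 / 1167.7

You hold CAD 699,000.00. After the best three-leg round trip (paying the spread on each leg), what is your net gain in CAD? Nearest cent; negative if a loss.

Best loop CAD → USD → KRW → CAD:
CAD 699,000.00 ÷ 1.2270 (buy USD at ask) = USD 569,682.15
USD 569,682.15 × 1163.7 (sell USD at bid) = KRW 662,939,120
KRW 662,939,120 × 0.0010789 (sell KRW at bid) = CAD 715,245.02

Net profit: CAD 16,245.02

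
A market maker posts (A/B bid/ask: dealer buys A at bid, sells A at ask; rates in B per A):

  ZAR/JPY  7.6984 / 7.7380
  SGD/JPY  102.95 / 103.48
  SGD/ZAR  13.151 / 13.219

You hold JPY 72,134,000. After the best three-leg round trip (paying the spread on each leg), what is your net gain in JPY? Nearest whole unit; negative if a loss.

Net profit: JPY 466,404

Best loop JPY → ZAR → SGD → JPY:
JPY 72,134,000 ÷ 7.7380 (buy ZAR at ask) = ZAR 9,322,047.04
ZAR 9,322,047.04 ÷ 13.219 (buy SGD at ask) = SGD 705,200.62
SGD 705,200.62 × 102.95 (sell SGD at bid) = JPY 72,600,404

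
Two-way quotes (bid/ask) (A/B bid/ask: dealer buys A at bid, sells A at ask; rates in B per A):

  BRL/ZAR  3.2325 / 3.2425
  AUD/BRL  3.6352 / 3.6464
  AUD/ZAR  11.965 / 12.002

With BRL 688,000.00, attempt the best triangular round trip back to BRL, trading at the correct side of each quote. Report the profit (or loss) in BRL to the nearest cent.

Net profit: BRL 8,236.60

Best loop BRL → AUD → ZAR → BRL:
BRL 688,000.00 ÷ 3.6464 (buy AUD at ask) = AUD 188,679.25
AUD 188,679.25 × 11.965 (sell AUD at bid) = ZAR 2,257,547.17
ZAR 2,257,547.17 ÷ 3.2425 (buy BRL at ask) = BRL 696,236.60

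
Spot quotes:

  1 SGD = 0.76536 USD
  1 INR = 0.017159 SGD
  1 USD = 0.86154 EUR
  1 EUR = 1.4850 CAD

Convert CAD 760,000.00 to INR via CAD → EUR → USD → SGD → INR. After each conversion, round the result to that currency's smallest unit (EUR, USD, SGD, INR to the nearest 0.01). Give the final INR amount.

INR 45,232,850.40

CAD 760,000.00 ÷ 1.4850 = EUR 511,784.51
EUR 511,784.51 ÷ 0.86154 = USD 594,034.53
USD 594,034.53 ÷ 0.76536 = SGD 776,150.48
SGD 776,150.48 ÷ 0.017159 = INR 45,232,850.40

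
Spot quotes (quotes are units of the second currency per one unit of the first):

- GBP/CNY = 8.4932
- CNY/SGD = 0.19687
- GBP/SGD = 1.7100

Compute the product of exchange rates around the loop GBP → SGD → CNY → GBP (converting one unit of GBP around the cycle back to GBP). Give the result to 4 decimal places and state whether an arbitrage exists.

1.0227 (arbitrage exists)

Around GBP → SGD → CNY → GBP: 1 × 1.7100 ÷ 0.19687 ÷ 8.4932 = 1.022693
Product > 1; profitable direction is GBP → SGD → CNY → GBP.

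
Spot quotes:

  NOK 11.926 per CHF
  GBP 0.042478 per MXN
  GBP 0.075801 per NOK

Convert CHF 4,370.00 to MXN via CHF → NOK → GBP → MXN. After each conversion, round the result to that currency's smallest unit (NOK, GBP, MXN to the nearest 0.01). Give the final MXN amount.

CHF 4,370.00 × 11.926 = NOK 52,116.62
NOK 52,116.62 × 0.075801 = GBP 3,950.49
GBP 3,950.49 ÷ 0.042478 = MXN 93,000.85

MXN 93,000.85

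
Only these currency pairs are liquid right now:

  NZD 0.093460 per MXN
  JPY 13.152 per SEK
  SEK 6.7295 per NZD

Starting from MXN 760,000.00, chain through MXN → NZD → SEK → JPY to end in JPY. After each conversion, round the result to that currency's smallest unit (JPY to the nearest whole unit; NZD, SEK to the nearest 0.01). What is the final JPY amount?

JPY 6,286,573

MXN 760,000.00 × 0.093460 = NZD 71,029.60
NZD 71,029.60 × 6.7295 = SEK 477,993.69
SEK 477,993.69 × 13.152 = JPY 6,286,573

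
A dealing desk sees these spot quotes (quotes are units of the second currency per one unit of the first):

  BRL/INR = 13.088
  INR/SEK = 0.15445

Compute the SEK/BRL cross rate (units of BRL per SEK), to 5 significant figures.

SEK/BRL = 0.49470

1 SEK ÷ 0.15445 = 6.47459 INR
6.47459 INR ÷ 13.088 = 0.494696 BRL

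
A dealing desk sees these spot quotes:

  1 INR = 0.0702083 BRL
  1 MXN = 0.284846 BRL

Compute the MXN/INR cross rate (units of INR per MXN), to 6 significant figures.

1 MXN × 0.284846 = 0.284846 BRL
0.284846 BRL ÷ 0.0702083 = 4.05716 INR

MXN/INR = 4.05716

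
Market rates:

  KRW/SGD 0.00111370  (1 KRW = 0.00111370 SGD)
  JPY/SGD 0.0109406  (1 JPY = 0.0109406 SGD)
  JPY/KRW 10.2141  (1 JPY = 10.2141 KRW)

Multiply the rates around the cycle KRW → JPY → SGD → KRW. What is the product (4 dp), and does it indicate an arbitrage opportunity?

0.9618 (arbitrage exists)

Around KRW → JPY → SGD → KRW: 1 ÷ 10.2141 × 0.0109406 ÷ 0.00111370 = 0.961774
Product < 1; profitable direction is KRW → SGD → JPY → KRW.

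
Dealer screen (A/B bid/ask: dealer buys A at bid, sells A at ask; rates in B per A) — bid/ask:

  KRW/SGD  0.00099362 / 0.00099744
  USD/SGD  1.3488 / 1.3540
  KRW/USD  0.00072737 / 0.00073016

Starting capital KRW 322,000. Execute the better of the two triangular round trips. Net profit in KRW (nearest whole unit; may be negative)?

Best loop KRW → SGD → USD → KRW:
KRW 322,000 × 0.00099362 (sell KRW at bid) = SGD 319.95
SGD 319.95 ÷ 1.3540 (buy USD at ask) = USD 236.30
USD 236.30 ÷ 0.00073016 (buy KRW at ask) = KRW 323,623

Net profit: KRW 1,623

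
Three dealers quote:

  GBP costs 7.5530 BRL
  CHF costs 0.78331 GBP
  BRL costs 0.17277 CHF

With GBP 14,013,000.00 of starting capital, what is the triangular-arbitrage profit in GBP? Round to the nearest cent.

Profitable loop is GBP → BRL → CHF → GBP:
GBP 14,013,000.00 × 7.5530 = BRL 105,840,189.00
BRL 105,840,189.00 × 0.17277 = CHF 18,286,009.45
CHF 18,286,009.45 × 0.78331 = GBP 14,323,614.07
Profit = GBP 14,323,614.07 − GBP 14,013,000.00

Profit: GBP 310,614.07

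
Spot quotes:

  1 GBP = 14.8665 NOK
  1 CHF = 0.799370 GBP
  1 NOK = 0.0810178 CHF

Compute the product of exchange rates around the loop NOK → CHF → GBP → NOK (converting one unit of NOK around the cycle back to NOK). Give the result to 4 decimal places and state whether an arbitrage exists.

0.9628 (arbitrage exists)

Around NOK → CHF → GBP → NOK: 1 × 0.0810178 × 0.799370 × 14.8665 = 0.962802
Product < 1; profitable direction is NOK → GBP → CHF → NOK.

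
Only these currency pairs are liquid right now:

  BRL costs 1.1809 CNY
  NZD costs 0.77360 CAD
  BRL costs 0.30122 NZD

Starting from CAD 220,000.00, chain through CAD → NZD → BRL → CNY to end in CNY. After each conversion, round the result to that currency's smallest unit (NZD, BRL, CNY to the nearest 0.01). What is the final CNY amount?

CNY 1,114,899.01

CAD 220,000.00 ÷ 0.77360 = NZD 284,384.69
NZD 284,384.69 ÷ 0.30122 = BRL 944,109.59
BRL 944,109.59 × 1.1809 = CNY 1,114,899.01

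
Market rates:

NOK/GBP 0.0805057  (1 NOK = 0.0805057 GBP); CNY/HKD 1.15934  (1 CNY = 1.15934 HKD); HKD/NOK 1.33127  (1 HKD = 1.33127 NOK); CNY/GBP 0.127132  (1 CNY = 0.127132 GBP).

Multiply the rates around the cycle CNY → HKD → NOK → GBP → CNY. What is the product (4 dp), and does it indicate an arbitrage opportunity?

Around CNY → HKD → NOK → GBP → CNY: 1 × 1.15934 × 1.33127 × 0.0805057 ÷ 0.127132 = 0.977347
Product < 1; profitable direction is CNY → GBP → NOK → HKD → CNY.

0.9773 (arbitrage exists)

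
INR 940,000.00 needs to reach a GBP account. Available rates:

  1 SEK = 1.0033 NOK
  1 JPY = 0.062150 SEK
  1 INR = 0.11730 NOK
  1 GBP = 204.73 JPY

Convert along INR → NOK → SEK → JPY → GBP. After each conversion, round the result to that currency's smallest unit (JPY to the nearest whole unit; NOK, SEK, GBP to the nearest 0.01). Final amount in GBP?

GBP 8,637.19

INR 940,000.00 × 0.11730 = NOK 110,262.00
NOK 110,262.00 ÷ 1.0033 = SEK 109,899.33
SEK 109,899.33 ÷ 0.062150 = JPY 1,768,292
JPY 1,768,292 ÷ 204.73 = GBP 8,637.19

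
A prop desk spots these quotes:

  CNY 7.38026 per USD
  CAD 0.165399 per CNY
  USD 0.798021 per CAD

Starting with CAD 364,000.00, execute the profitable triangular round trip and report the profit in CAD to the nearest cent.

Profit: CAD 9,665.09

Profitable loop is CAD → CNY → USD → CAD:
CAD 364,000.00 ÷ 0.165399 = CNY 2,200,738.82
CNY 2,200,738.82 ÷ 7.38026 = USD 298,192.59
USD 298,192.59 ÷ 0.798021 = CAD 373,665.09
Profit = CAD 373,665.09 − CAD 364,000.00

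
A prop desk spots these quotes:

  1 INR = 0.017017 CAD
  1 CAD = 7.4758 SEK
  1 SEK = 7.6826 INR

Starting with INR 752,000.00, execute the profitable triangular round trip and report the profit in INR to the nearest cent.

Profitable loop is INR → SEK → CAD → INR:
INR 752,000.00 ÷ 7.6826 = SEK 97,883.53
SEK 97,883.53 ÷ 7.4758 = CAD 13,093.39
CAD 13,093.39 ÷ 0.017017 = INR 769,429.70
Profit = INR 769,429.70 − INR 752,000.00

Profit: INR 17,429.70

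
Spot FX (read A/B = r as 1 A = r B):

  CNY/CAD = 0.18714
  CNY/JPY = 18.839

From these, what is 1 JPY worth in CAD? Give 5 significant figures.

JPY/CAD = 0.0099336

1 JPY ÷ 18.839 = 0.0530814 CNY
0.0530814 CNY × 0.18714 = 0.00993365 CAD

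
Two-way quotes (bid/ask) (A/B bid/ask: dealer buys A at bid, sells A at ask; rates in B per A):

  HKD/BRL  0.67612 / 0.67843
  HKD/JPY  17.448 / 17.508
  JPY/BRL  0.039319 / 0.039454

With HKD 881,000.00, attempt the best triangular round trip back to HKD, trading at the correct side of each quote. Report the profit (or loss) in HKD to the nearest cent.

Best loop HKD → JPY → BRL → HKD:
HKD 881,000.00 × 17.448 (sell HKD at bid) = JPY 15,371,688
JPY 15,371,688 × 0.039319 (sell JPY at bid) = BRL 604,399.40
BRL 604,399.40 ÷ 0.67843 (buy HKD at ask) = HKD 890,879.53

Net profit: HKD 9,879.53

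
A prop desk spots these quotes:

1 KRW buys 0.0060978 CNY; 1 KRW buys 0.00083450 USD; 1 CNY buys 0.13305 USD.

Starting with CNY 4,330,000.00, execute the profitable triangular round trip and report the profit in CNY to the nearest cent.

Profit: CNY 123,753.56

Profitable loop is CNY → KRW → USD → CNY:
CNY 4,330,000.00 ÷ 0.0060978 = KRW 710,092,164
KRW 710,092,164 × 0.00083450 = USD 592,571.91
USD 592,571.91 ÷ 0.13305 = CNY 4,453,753.56
Profit = CNY 4,453,753.56 − CNY 4,330,000.00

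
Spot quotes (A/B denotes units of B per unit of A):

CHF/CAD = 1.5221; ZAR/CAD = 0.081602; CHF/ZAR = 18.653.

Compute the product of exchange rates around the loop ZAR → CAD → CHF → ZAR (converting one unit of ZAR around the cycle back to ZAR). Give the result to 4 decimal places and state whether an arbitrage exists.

Around ZAR → CAD → CHF → ZAR: 1 × 0.081602 ÷ 1.5221 × 18.653 = 1.000015
Product ≈ 1 (deviation 0.001%, within rounding noise).

1.0000 (no arbitrage)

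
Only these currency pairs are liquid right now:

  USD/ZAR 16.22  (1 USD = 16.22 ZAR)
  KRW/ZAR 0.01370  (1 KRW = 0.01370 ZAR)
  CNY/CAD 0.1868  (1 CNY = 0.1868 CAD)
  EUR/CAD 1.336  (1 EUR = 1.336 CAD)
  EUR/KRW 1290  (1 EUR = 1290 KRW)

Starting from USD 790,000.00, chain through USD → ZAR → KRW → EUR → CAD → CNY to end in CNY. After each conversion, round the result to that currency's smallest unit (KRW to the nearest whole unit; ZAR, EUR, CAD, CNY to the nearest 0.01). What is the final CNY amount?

CNY 5,185,578.96

USD 790,000.00 × 16.22 = ZAR 12,813,800.00
ZAR 12,813,800.00 ÷ 0.01370 = KRW 935,313,869
KRW 935,313,869 ÷ 1290 = EUR 725,049.51
EUR 725,049.51 × 1.336 = CAD 968,666.15
CAD 968,666.15 ÷ 0.1868 = CNY 5,185,578.96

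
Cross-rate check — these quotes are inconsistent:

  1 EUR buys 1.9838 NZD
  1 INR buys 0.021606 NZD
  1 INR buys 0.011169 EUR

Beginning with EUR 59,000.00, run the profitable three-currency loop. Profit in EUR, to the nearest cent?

Profit: EUR 1,504.80

Profitable loop is EUR → NZD → INR → EUR:
EUR 59,000.00 × 1.9838 = NZD 117,044.20
NZD 117,044.20 ÷ 0.021606 = INR 5,417,208.18
INR 5,417,208.18 × 0.011169 = EUR 60,504.80
Profit = EUR 60,504.80 − EUR 59,000.00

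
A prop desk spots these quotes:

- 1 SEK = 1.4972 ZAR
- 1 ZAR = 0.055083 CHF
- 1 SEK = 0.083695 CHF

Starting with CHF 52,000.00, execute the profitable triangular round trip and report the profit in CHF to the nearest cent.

Profitable loop is CHF → ZAR → SEK → CHF:
CHF 52,000.00 ÷ 0.055083 = ZAR 944,029.92
ZAR 944,029.92 ÷ 1.4972 = SEK 630,530.27
SEK 630,530.27 × 0.083695 = CHF 52,772.23
Profit = CHF 52,772.23 − CHF 52,000.00

Profit: CHF 772.23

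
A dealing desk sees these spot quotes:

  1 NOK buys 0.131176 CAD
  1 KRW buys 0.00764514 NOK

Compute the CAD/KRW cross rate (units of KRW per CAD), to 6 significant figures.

1 CAD ÷ 0.131176 = 7.62335 NOK
7.62335 NOK ÷ 0.00764514 = 997.149 KRW

CAD/KRW = 997.149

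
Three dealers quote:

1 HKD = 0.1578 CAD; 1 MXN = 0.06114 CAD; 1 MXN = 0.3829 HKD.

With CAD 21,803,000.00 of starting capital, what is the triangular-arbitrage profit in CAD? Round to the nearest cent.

Profit: CAD 259,225.74

Profitable loop is CAD → HKD → MXN → CAD:
CAD 21,803,000.00 ÷ 0.1578 = HKD 138,168,567.81
HKD 138,168,567.81 ÷ 0.3829 = MXN 360,847,656.85
MXN 360,847,656.85 × 0.06114 = CAD 22,062,225.74
Profit = CAD 22,062,225.74 − CAD 21,803,000.00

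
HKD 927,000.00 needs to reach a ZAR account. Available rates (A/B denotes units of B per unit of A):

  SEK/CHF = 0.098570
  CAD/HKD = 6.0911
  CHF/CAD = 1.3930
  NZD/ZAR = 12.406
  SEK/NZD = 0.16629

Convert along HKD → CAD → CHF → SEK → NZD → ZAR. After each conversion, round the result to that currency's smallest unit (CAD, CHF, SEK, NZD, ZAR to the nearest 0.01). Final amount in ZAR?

ZAR 2,286,578.15

HKD 927,000.00 ÷ 6.0911 = CAD 152,189.26
CAD 152,189.26 ÷ 1.3930 = CHF 109,252.88
CHF 109,252.88 ÷ 0.098570 = SEK 1,108,378.61
SEK 1,108,378.61 × 0.16629 = NZD 184,312.28
NZD 184,312.28 × 12.406 = ZAR 2,286,578.15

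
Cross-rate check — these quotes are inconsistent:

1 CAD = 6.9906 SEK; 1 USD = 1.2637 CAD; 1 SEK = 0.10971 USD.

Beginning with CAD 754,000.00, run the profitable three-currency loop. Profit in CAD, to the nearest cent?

Profitable loop is CAD → USD → SEK → CAD:
CAD 754,000.00 ÷ 1.2637 = USD 596,660.60
USD 596,660.60 ÷ 0.10971 = SEK 5,438,525.20
SEK 5,438,525.20 ÷ 6.9906 = CAD 777,976.88
Profit = CAD 777,976.88 − CAD 754,000.00

Profit: CAD 23,976.88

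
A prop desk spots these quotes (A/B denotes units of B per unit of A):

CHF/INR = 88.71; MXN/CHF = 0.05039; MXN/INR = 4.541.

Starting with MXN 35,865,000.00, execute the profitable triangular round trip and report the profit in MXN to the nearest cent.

Profitable loop is MXN → INR → CHF → MXN:
MXN 35,865,000.00 × 4.541 = INR 162,862,965.00
INR 162,862,965.00 ÷ 88.71 = CHF 1,835,903.11
CHF 1,835,903.11 ÷ 0.05039 = MXN 36,433,877.98
Profit = MXN 36,433,877.98 − MXN 35,865,000.00

Profit: MXN 568,877.98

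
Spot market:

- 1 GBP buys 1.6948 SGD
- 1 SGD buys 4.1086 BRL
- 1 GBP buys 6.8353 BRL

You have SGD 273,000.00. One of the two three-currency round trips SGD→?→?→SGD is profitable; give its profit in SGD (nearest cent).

Profitable loop is SGD → BRL → GBP → SGD:
SGD 273,000.00 × 4.1086 = BRL 1,121,647.80
BRL 1,121,647.80 ÷ 6.8353 = GBP 164,096.35
GBP 164,096.35 × 1.6948 = SGD 278,110.50
Profit = SGD 278,110.50 − SGD 273,000.00

Profit: SGD 5,110.50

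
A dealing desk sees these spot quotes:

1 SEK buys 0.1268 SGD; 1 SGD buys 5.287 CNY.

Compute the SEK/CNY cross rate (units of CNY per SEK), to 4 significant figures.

SEK/CNY = 0.6704

1 SEK × 0.1268 = 0.1268 SGD
0.1268 SGD × 5.287 = 0.670392 CNY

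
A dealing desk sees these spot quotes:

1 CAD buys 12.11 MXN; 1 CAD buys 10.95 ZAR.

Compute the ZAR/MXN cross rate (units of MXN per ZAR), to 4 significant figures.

1 ZAR ÷ 10.95 = 0.0913242 CAD
0.0913242 CAD × 12.11 = 1.10594 MXN

ZAR/MXN = 1.106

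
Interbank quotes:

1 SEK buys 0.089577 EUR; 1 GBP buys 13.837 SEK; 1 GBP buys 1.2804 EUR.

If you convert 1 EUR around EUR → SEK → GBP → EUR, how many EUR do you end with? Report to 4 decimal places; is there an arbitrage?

1.0330 (arbitrage exists)

Around EUR → SEK → GBP → EUR: 1 ÷ 0.089577 ÷ 13.837 × 1.2804 = 1.033016
Product > 1; profitable direction is EUR → SEK → GBP → EUR.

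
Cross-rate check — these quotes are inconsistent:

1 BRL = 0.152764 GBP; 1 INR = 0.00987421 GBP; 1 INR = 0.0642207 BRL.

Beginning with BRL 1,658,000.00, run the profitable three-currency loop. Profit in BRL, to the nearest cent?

Profitable loop is BRL → INR → GBP → BRL:
BRL 1,658,000.00 ÷ 0.0642207 = INR 25,817,220.93
INR 25,817,220.93 × 0.00987421 = GBP 254,924.66
GBP 254,924.66 ÷ 0.152764 = BRL 1,668,748.27
Profit = BRL 1,668,748.27 − BRL 1,658,000.00

Profit: BRL 10,748.27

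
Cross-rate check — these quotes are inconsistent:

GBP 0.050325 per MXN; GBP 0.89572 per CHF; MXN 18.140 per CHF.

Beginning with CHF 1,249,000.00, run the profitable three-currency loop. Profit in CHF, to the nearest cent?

Profitable loop is CHF → MXN → GBP → CHF:
CHF 1,249,000.00 × 18.140 = MXN 22,656,860.00
MXN 22,656,860.00 × 0.050325 = GBP 1,140,206.48
GBP 1,140,206.48 ÷ 0.89572 = CHF 1,272,949.67
Profit = CHF 1,272,949.67 − CHF 1,249,000.00

Profit: CHF 23,949.67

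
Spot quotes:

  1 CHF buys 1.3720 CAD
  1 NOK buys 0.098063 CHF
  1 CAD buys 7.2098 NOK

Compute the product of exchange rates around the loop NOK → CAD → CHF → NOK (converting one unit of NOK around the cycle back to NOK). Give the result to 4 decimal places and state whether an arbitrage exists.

1.0309 (arbitrage exists)

Around NOK → CAD → CHF → NOK: 1 ÷ 7.2098 ÷ 1.3720 ÷ 0.098063 = 1.030902
Product > 1; profitable direction is NOK → CAD → CHF → NOK.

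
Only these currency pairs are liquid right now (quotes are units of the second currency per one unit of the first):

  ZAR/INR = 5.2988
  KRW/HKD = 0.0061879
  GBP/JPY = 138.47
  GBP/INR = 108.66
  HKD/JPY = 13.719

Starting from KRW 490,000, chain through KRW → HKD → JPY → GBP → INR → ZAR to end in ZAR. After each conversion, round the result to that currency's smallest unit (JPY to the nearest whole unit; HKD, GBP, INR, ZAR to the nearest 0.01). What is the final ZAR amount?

ZAR 6,160.16

KRW 490,000 × 0.0061879 = HKD 3,032.07
HKD 3,032.07 × 13.719 = JPY 41,597
JPY 41,597 ÷ 138.47 = GBP 300.40
GBP 300.40 × 108.66 = INR 32,641.46
INR 32,641.46 ÷ 5.2988 = ZAR 6,160.16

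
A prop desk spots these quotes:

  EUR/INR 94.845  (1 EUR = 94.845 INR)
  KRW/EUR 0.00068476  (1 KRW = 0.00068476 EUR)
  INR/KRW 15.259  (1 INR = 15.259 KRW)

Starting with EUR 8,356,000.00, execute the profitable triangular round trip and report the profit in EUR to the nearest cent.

Profitable loop is EUR → KRW → INR → EUR:
EUR 8,356,000.00 ÷ 0.00068476 = KRW 12,202,815,585
KRW 12,202,815,585 ÷ 15.259 = INR 799,712,666.95
INR 799,712,666.95 ÷ 94.845 = EUR 8,431,785.20
Profit = EUR 8,431,785.20 − EUR 8,356,000.00

Profit: EUR 75,785.20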